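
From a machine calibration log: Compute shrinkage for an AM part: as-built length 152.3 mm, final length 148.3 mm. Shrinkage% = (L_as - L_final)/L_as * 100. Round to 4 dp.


Shrinkage = ((152.3-148.3)/152.3)*100 = 2.6264 %


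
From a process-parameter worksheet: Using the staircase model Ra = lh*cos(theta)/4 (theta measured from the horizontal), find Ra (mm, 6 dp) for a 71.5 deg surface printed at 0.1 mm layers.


Ra = 0.1 * cos(71.5) / 4 = 0.007933 mm


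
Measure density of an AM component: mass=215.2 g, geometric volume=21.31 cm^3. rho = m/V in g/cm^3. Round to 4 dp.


rho = 215.2 / 21.31 = 10.0985 g/cm^3


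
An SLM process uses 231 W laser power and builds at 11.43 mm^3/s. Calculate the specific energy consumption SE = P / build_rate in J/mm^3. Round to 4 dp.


SE = 231 / 11.43 = 20.21 J/mm^3


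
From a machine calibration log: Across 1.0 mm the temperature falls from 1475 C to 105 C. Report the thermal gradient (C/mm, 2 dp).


G = (1475-105)/1.0 = 1370.0 C/mm


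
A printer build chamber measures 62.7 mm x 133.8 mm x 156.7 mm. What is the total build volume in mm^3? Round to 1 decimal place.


V = 62.7 * 133.8 * 156.7 = 1314597.0 mm^3


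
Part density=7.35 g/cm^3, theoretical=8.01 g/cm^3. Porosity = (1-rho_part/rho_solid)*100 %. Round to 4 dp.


Porosity = (1-7.35/8.01)*100 = 8.2397 %


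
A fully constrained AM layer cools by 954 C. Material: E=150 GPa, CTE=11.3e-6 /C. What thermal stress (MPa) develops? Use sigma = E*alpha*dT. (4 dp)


sigma = 150*1000 * 11.3e-6 * 954 = 1617.03 MPa


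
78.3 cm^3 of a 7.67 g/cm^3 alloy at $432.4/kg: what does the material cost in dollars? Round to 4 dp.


Mass = 78.3*7.67/1000 = 0.600561 kg
Cost = 0.600561 * 432.4 = 259.6826 $


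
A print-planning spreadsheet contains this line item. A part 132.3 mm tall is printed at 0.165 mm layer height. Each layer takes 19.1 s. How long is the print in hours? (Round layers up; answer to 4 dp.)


Layers = ceil(132.3/0.165) = 802
t = 802 * 19.1 / 3600 = 4.2551 hrs


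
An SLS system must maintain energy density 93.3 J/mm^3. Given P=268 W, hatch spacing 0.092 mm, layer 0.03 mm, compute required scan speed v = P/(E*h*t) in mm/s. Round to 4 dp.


v = 268 / (93.3*0.092*0.03) = 1040.7444 mm/s


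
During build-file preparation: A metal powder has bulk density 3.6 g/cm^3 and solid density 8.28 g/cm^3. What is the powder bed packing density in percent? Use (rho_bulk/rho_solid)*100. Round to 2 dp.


Packing = (3.6/8.28)*100 = 43.48 %


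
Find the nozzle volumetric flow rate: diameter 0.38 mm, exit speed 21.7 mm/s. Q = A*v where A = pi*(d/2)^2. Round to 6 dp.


A = pi*(0.38/2)^2 = 0.11341149 mm^2
Q = 0.11341149 * 21.7 = 2.461029 mm^3/s


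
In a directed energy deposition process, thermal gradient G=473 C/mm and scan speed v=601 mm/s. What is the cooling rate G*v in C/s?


CR = 473 * 601 = 284273 C/s


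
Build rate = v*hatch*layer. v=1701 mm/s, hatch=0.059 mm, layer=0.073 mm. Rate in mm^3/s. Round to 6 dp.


Rate = 1701 * 0.059 * 0.073 = 7.326207 mm^3/s


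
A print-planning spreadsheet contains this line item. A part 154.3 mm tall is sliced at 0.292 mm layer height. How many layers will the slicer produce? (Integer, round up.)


Layers = ceil(154.3/0.292) = 529


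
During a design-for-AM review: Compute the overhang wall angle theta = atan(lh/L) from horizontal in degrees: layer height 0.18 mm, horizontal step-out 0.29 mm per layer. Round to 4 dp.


angle = atan(0.18/0.29) = 31.8274 degrees


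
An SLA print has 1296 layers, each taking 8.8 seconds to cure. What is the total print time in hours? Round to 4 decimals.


t = 1296 * 8.8 / 3600 = 3.168 hrs


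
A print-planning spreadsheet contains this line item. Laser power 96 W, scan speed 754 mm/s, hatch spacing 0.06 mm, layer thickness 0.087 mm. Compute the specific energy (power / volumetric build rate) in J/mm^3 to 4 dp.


Build rate = 754 * 0.06 * 0.087 = 3.93588 mm^3/s
SE = 96 / 3.93588 = 24.391 J/mm^3


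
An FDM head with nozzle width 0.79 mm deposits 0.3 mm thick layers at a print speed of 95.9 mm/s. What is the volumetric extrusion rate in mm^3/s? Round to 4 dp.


Rate = 0.79 * 0.3 * 95.9 = 22.7283 mm^3/s


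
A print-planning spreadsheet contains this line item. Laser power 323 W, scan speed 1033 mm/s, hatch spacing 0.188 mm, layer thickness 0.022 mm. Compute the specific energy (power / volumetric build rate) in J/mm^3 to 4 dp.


Build rate = 1033 * 0.188 * 0.022 = 4.272488 mm^3/s
SE = 323 / 4.272488 = 75.6 J/mm^3


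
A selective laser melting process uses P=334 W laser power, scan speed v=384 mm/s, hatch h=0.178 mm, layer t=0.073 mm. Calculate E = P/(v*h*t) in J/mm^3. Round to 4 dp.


E = 334 / (384*0.178*0.073) = 66.9379 J/mm^3


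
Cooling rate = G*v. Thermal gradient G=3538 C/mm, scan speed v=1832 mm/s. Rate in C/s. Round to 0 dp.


CR = 3538 * 1832 = 6481616 C/s


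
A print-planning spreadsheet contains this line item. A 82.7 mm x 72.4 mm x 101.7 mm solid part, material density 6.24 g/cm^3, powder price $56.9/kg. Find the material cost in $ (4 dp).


V = 82.7 * 72.4 * 101.7 = 608926.716 mm^3 = 608.926716 cm^3
Mass = 608.926716 * 6.24 / 1000 = 3.79970271 kg
Cost = 3.79970271 * 56.9 = 216.2031 $


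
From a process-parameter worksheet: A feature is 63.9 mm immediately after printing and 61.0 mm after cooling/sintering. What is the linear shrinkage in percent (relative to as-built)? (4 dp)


Shrinkage = ((63.9-61.0)/63.9)*100 = 4.5383 %


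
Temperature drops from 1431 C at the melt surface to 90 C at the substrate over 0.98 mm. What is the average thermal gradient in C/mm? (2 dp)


G = (1431-90)/0.98 = 1368.37 C/mm


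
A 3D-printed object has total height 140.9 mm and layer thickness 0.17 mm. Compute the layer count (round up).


Layers = ceil(140.9/0.17) = 829


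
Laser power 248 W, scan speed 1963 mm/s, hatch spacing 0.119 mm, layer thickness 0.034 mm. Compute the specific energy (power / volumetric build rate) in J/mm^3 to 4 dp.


Build rate = 1963 * 0.119 * 0.034 = 7.942298 mm^3/s
SE = 248 / 7.942298 = 31.2252 J/mm^3


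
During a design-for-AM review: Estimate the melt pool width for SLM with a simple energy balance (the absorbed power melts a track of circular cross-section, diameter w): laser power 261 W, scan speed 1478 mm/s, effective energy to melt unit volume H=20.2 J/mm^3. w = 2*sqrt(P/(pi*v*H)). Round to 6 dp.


w = 2*sqrt(261/(pi*1478*20.2)) = 0.105502 mm


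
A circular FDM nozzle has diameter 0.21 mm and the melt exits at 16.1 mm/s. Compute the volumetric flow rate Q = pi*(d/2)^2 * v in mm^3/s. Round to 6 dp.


A = pi*(0.21/2)^2 = 0.03463606 mm^2
Q = 0.03463606 * 16.1 = 0.557641 mm^3/s


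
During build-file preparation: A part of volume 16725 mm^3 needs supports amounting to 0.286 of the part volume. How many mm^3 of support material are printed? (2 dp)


V_support = 16725 * 0.286 = 4783.35 mm^3


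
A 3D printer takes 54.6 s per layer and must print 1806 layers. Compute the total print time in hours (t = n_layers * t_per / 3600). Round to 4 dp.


t = 1806 * 54.6 / 3600 = 27.391 hrs


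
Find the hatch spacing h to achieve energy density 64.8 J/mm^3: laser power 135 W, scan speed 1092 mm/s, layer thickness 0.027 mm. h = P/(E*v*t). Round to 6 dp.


h = 135 / (64.8*1092*0.027) = 0.07066 mm


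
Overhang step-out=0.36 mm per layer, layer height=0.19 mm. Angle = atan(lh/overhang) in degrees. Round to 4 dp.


angle = atan(0.19/0.36) = 27.8241 degrees


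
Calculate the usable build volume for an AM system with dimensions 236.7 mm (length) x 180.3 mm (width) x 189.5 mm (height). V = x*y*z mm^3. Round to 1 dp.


V = 236.7 * 180.3 * 189.5 = 8087293.4 mm^3


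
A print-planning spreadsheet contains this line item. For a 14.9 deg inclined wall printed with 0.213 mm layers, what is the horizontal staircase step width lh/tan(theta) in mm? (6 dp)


step = 0.213 / tan(14.9) = 0.800513 mm


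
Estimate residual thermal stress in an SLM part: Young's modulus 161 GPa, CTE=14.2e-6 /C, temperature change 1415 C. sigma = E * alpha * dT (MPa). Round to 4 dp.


sigma = 161*1000 * 14.2e-6 * 1415 = 3234.973 MPa


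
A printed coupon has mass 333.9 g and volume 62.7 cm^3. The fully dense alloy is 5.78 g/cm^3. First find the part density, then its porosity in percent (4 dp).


rho_part = 333.9 / 62.7 = 5.32535885 g/cm^3
Porosity = (1 - 5.32535885/5.78)*100 = 7.8658 %


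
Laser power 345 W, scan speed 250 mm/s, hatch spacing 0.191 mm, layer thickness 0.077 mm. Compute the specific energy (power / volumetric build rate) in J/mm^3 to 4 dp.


Build rate = 250 * 0.191 * 0.077 = 3.67675 mm^3/s
SE = 345 / 3.67675 = 93.8329 J/mm^3


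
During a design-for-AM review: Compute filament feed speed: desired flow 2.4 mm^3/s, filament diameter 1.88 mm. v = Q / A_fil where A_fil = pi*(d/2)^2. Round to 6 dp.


A = pi*(1.88/2)^2 = 2.775911
v = 2.4 / 2.775911 = 0.864581 mm/s


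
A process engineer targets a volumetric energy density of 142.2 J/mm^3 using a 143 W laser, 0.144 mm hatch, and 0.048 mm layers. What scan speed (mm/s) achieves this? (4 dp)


v = 143 / (142.2*0.144*0.048) = 145.4899 mm/s


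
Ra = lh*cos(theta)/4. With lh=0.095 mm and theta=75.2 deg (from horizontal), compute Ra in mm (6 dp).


Ra = 0.095 * cos(75.2) / 4 = 0.006067 mm


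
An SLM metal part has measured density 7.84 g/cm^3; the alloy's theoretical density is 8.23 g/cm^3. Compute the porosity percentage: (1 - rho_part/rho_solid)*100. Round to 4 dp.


Porosity = (1-7.84/8.23)*100 = 4.7388 %


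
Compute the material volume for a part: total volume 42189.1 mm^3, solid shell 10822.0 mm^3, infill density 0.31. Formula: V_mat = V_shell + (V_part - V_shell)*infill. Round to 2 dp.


V_infill = (42189.1 - 10822.0) * 0.31 = 9723.8
V_total = 10822.0 + 9723.8 = 20545.8 mm^3


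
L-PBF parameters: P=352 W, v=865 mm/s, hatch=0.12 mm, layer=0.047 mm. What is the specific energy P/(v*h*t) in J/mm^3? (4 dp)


Build rate = 865 * 0.12 * 0.047 = 4.8786 mm^3/s
SE = 352 / 4.8786 = 72.1518 J/mm^3


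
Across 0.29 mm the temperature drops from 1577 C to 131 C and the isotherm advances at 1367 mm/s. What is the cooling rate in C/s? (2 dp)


G = (1577-131)/0.29 = 4986.20689655 C/mm
CR = 4986.20689655 * 1367 = 6816144.83 C/s


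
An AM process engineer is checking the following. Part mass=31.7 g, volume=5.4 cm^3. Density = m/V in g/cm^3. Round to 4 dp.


rho = 31.7 / 5.4 = 5.8704 g/cm^3


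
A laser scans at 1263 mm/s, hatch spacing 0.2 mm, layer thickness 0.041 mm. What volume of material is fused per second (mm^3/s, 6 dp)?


Rate = 1263 * 0.2 * 0.041 = 10.3566 mm^3/s


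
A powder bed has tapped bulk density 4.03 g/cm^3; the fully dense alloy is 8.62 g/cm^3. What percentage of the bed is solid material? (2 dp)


Packing = (4.03/8.62)*100 = 46.75 %


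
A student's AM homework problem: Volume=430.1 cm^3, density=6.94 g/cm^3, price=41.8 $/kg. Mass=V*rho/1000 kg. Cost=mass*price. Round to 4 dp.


Mass = 430.1*6.94/1000 = 2.984894 kg
Cost = 2.984894 * 41.8 = 124.7686 $


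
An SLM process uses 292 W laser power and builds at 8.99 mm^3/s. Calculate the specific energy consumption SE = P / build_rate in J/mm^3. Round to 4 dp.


SE = 292 / 8.99 = 32.4805 J/mm^3


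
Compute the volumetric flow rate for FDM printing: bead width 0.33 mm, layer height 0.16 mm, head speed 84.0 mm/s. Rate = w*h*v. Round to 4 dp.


Rate = 0.33 * 0.16 * 84.0 = 4.4352 mm^3/s


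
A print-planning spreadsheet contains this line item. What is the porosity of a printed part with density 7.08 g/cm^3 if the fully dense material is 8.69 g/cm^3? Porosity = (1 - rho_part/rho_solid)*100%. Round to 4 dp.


Porosity = (1-7.08/8.69)*100 = 18.527 %


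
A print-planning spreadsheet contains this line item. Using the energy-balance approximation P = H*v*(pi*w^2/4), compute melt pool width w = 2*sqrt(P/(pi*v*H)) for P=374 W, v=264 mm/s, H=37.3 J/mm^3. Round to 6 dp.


w = 2*sqrt(374/(pi*264*37.3)) = 0.219905 mm


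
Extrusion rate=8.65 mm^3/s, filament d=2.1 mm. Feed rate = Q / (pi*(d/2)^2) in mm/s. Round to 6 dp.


A = pi*(2.1/2)^2 = 3.463606
v = 8.65 / 3.463606 = 2.497397 mm/s


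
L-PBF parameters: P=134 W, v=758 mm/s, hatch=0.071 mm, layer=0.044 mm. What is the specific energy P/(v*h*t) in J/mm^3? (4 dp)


Build rate = 758 * 0.071 * 0.044 = 2.367992 mm^3/s
SE = 134 / 2.367992 = 56.588 J/mm^3


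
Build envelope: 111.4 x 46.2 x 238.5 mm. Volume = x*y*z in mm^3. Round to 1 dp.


V = 111.4 * 46.2 * 238.5 = 1227483.2 mm^3


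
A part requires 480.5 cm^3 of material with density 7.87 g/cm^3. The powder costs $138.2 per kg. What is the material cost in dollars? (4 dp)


Mass = 480.5*7.87/1000 = 3.781535 kg
Cost = 3.781535 * 138.2 = 522.6081 $


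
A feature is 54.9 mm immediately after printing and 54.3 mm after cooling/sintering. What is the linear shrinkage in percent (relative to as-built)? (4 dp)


Shrinkage = ((54.9-54.3)/54.9)*100 = 1.0929 %


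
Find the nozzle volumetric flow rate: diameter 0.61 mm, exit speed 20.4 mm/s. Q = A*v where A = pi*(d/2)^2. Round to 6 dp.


A = pi*(0.61/2)^2 = 0.29224666 mm^2
Q = 0.29224666 * 20.4 = 5.961832 mm^3/s


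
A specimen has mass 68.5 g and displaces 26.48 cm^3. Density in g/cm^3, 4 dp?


rho = 68.5 / 26.48 = 2.5869 g/cm^3


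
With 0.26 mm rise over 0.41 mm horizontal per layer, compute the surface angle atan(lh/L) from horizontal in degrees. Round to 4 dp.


angle = atan(0.26/0.41) = 32.3807 degrees


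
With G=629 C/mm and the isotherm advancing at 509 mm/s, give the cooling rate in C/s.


CR = 629 * 509 = 320161 C/s


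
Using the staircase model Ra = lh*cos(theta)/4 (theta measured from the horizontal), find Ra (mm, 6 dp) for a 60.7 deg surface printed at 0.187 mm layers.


Ra = 0.187 * cos(60.7) / 4 = 0.022879 mm


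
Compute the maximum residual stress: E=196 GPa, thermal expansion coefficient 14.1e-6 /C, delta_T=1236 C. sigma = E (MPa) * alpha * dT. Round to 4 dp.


sigma = 196*1000 * 14.1e-6 * 1236 = 3415.8096 MPa


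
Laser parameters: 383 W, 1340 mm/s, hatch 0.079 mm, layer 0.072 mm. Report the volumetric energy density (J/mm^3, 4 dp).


E = 383 / (1340*0.079*0.072) = 50.2498 J/mm^3


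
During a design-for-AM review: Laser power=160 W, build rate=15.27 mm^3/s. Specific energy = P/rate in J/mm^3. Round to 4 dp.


SE = 160 / 15.27 = 10.4781 J/mm^3


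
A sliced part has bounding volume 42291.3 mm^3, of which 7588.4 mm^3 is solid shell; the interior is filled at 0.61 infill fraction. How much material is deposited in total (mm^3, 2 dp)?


V_infill = (42291.3 - 7588.4) * 0.61 = 21168.77
V_total = 7588.4 + 21168.77 = 28757.17 mm^3


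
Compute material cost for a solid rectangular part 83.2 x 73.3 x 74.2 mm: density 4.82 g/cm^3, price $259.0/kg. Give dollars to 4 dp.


V = 83.2 * 73.3 * 74.2 = 452513.152 mm^3 = 452.513152 cm^3
Mass = 452.513152 * 4.82 / 1000 = 2.18111339 kg
Cost = 2.18111339 * 259.0 = 564.9084 $


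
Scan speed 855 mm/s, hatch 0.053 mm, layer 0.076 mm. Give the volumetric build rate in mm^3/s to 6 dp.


Rate = 855 * 0.053 * 0.076 = 3.44394 mm^3/s


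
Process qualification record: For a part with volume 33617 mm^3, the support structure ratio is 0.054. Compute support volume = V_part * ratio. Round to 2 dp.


V_support = 33617 * 0.054 = 1815.32 mm^3


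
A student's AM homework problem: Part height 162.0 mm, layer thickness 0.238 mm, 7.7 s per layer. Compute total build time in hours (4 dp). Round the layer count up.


Layers = ceil(162.0/0.238) = 681
t = 681 * 7.7 / 3600 = 1.4566 hrs


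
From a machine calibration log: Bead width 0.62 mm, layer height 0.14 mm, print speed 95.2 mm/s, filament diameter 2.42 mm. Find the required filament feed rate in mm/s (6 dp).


Q = 0.62 * 0.14 * 95.2 = 8.26336 mm^3/s
A_fil = pi*(2.42/2)^2 = 4.5996058 mm^2
v_feed = 8.26336 / 4.5996058 = 1.796537 mm/s


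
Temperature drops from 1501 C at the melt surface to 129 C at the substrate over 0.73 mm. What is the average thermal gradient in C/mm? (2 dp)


G = (1501-129)/0.73 = 1879.45 C/mm


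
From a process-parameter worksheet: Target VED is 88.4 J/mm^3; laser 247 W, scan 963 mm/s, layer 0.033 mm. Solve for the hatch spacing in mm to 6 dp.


h = 247 / (88.4*963*0.033) = 0.087923 mm


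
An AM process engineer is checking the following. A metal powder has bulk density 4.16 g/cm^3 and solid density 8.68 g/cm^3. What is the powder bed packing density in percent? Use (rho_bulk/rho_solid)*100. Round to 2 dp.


Packing = (4.16/8.68)*100 = 47.93 %


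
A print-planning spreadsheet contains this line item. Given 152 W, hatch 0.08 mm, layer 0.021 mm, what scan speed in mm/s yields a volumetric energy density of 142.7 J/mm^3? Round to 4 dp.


v = 152 / (142.7*0.08*0.021) = 634.0308 mm/s


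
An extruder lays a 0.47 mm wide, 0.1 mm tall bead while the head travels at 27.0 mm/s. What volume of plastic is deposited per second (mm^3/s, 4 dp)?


Rate = 0.47 * 0.1 * 27.0 = 1.269 mm^3/s


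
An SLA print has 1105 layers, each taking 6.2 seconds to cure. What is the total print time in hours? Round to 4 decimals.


t = 1105 * 6.2 / 3600 = 1.9031 hrs


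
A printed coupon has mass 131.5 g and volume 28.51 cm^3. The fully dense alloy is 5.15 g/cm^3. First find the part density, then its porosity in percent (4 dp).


rho_part = 131.5 / 28.51 = 4.6124167 g/cm^3
Porosity = (1 - 4.6124167/5.15)*100 = 10.4385 %


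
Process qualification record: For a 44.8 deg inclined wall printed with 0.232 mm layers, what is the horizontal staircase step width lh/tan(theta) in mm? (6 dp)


step = 0.232 / tan(44.8) = 0.233625 mm


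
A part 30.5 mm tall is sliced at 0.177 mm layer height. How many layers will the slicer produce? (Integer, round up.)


Layers = ceil(30.5/0.177) = 173


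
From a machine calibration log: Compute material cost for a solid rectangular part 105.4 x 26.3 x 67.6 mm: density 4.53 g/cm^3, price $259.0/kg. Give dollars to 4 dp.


V = 105.4 * 26.3 * 67.6 = 187388.552 mm^3 = 187.388552 cm^3
Mass = 187.388552 * 4.53 / 1000 = 0.84887014 kg
Cost = 0.84887014 * 259.0 = 219.8574 $


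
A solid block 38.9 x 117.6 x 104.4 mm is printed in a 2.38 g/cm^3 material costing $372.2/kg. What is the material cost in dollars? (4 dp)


V = 38.9 * 117.6 * 104.4 = 477592.416 mm^3 = 477.592416 cm^3
Mass = 477.592416 * 2.38 / 1000 = 1.13666995 kg
Cost = 1.13666995 * 372.2 = 423.0686 $


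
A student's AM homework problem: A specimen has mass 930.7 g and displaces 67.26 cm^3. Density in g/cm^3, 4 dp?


rho = 930.7 / 67.26 = 13.8373 g/cm^3


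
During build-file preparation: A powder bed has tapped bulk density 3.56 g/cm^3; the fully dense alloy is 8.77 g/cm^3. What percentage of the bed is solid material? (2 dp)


Packing = (3.56/8.77)*100 = 40.59 %


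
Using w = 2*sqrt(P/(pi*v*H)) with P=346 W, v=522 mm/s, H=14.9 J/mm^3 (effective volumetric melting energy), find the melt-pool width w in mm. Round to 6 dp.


w = 2*sqrt(346/(pi*522*14.9)) = 0.237993 mm


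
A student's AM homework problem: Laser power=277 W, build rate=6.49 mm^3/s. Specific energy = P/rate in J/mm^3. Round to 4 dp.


SE = 277 / 6.49 = 42.681 J/mm^3


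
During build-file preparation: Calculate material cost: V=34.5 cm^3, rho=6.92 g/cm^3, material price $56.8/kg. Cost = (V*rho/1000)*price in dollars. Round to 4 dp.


Mass = 34.5*6.92/1000 = 0.23874 kg
Cost = 0.23874 * 56.8 = 13.5604 $


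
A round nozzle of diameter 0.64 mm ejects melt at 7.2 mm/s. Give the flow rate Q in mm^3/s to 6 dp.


A = pi*(0.64/2)^2 = 0.32169909 mm^2
Q = 0.32169909 * 7.2 = 2.316233 mm^3/s


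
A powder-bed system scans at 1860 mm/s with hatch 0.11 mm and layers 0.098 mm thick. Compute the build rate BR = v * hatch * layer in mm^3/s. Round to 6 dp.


Rate = 1860 * 0.11 * 0.098 = 20.0508 mm^3/s


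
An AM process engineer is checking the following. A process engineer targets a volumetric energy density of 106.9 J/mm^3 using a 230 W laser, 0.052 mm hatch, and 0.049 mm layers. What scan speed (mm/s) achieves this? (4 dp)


v = 230 / (106.9*0.052*0.049) = 844.4048 mm/s


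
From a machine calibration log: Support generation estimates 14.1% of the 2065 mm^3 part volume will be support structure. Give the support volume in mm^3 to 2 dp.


V_support = 2065 * 0.141 = 291.17 mm^3


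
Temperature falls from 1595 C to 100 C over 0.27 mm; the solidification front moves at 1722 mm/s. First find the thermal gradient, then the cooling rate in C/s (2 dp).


G = (1595-100)/0.27 = 5537.03703704 C/mm
CR = 5537.03703704 * 1722 = 9534777.78 C/s


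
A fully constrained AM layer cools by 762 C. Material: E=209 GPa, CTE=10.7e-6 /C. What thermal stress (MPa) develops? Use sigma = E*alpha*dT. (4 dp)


sigma = 209*1000 * 10.7e-6 * 762 = 1704.0606 MPa


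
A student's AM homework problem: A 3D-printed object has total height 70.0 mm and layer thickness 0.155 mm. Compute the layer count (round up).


Layers = ceil(70.0/0.155) = 452


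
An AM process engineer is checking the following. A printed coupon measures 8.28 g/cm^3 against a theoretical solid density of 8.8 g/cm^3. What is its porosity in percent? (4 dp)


Porosity = (1-8.28/8.8)*100 = 5.9091 %


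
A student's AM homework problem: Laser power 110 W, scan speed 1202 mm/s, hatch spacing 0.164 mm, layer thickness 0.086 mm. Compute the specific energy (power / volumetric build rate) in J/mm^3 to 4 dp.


Build rate = 1202 * 0.164 * 0.086 = 16.953008 mm^3/s
SE = 110 / 16.953008 = 6.4885 J/mm^3


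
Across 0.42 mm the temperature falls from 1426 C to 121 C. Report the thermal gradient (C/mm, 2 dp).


G = (1426-121)/0.42 = 3107.14 C/mm


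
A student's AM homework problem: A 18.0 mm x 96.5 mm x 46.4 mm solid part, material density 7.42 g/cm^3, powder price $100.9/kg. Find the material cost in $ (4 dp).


V = 18.0 * 96.5 * 46.4 = 80596.8 mm^3 = 80.5968 cm^3
Mass = 80.5968 * 7.42 / 1000 = 0.59802826 kg
Cost = 0.59802826 * 100.9 = 60.3411 $


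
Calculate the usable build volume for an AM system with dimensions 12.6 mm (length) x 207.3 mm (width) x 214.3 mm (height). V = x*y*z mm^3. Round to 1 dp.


V = 12.6 * 207.3 * 214.3 = 559747.3 mm^3


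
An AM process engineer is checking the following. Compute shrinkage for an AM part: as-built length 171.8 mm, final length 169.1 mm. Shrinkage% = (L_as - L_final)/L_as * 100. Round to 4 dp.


Shrinkage = ((171.8-169.1)/171.8)*100 = 1.5716 %


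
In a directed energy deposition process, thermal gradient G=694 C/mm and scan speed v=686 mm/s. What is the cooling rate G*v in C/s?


CR = 694 * 686 = 476084 C/s


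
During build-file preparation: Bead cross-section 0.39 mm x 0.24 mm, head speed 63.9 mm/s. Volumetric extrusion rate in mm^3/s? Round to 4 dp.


Rate = 0.39 * 0.24 * 63.9 = 5.981 mm^3/s


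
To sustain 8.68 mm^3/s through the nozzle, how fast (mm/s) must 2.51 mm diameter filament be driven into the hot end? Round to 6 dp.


A = pi*(2.51/2)^2 = 4.948087
v = 8.68 / 4.948087 = 1.754213 mm/s


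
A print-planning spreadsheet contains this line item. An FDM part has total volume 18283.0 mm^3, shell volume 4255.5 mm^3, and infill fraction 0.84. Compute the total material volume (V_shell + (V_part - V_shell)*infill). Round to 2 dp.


V_infill = (18283.0 - 4255.5) * 0.84 = 11783.1
V_total = 4255.5 + 11783.1 = 16038.6 mm^3


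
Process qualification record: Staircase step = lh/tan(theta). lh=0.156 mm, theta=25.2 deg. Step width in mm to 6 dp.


step = 0.156 / tan(25.2) = 0.331517 mm


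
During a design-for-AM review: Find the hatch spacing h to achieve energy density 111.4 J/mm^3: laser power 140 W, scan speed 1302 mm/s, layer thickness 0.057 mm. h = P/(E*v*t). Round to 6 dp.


h = 140 / (111.4*1302*0.057) = 0.016934 mm


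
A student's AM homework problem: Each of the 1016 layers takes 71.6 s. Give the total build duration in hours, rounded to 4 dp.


t = 1016 * 71.6 / 3600 = 20.2071 hrs


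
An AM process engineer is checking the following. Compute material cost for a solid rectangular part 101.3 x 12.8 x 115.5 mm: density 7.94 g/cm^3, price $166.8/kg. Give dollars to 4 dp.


V = 101.3 * 12.8 * 115.5 = 149761.92 mm^3 = 149.76192 cm^3
Mass = 149.76192 * 7.94 / 1000 = 1.18910964 kg
Cost = 1.18910964 * 166.8 = 198.3435 $


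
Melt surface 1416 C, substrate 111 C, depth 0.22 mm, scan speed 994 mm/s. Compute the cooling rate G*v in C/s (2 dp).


G = (1416-111)/0.22 = 5931.81818182 C/mm
CR = 5931.81818182 * 994 = 5896227.27 C/s


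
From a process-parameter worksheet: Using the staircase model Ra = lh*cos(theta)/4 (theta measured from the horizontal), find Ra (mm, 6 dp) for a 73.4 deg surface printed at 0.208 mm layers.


Ra = 0.208 * cos(73.4) / 4 = 0.014856 mm


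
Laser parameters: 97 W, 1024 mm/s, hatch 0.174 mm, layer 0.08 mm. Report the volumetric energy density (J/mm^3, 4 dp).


E = 97 / (1024*0.174*0.08) = 6.8051 J/mm^3


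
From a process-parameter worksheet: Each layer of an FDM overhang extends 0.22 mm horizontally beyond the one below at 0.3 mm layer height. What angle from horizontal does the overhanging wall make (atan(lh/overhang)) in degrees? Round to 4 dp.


angle = atan(0.3/0.22) = 53.7462 degrees


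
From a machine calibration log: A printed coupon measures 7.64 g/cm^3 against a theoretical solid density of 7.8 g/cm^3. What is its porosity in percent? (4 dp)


Porosity = (1-7.64/7.8)*100 = 2.0513 %


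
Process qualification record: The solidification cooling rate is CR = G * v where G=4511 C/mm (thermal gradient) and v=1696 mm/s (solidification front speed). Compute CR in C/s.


CR = 4511 * 1696 = 7650656 C/s


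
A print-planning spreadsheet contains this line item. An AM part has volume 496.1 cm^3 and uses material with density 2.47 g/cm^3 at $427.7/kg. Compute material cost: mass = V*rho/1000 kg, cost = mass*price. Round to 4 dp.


Mass = 496.1*2.47/1000 = 1.225367 kg
Cost = 1.225367 * 427.7 = 524.0895 $


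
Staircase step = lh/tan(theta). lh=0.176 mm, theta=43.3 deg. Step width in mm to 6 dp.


step = 0.176 / tan(43.3) = 0.186767 mm


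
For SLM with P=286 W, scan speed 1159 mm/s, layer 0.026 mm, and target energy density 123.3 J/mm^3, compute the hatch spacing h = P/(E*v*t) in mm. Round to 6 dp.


h = 286 / (123.3*1159*0.026) = 0.076974 mm


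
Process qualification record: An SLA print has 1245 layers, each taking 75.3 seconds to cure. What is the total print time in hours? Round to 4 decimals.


t = 1245 * 75.3 / 3600 = 26.0413 hrs


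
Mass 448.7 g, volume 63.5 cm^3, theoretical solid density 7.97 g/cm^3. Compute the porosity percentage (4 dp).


rho_part = 448.7 / 63.5 = 7.06614173 g/cm^3
Porosity = (1 - 7.06614173/7.97)*100 = 11.3408 %


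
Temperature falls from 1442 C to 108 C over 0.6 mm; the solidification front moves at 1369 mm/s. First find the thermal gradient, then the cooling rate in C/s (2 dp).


G = (1442-108)/0.6 = 2223.33333333 C/mm
CR = 2223.33333333 * 1369 = 3043743.33 C/s


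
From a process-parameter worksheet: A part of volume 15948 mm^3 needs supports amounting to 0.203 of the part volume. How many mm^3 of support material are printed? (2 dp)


V_support = 15948 * 0.203 = 3237.44 mm^3


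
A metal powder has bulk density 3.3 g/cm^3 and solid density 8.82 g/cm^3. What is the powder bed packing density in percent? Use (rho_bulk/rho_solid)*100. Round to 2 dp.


Packing = (3.3/8.82)*100 = 37.41 %


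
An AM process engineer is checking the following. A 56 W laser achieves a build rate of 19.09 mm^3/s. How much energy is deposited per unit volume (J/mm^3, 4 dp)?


SE = 56 / 19.09 = 2.9335 J/mm^3


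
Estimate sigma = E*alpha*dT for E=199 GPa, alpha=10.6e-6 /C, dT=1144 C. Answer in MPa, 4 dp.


sigma = 199*1000 * 10.6e-6 * 1144 = 2413.1536 MPa


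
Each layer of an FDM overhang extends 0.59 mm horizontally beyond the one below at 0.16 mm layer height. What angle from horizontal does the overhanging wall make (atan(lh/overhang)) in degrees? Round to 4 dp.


angle = atan(0.16/0.59) = 15.1729 degrees


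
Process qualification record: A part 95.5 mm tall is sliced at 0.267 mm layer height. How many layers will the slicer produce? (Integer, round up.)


Layers = ceil(95.5/0.267) = 358


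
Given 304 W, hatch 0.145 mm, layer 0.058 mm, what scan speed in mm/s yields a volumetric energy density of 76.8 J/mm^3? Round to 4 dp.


v = 304 / (76.8*0.145*0.058) = 470.6698 mm/s


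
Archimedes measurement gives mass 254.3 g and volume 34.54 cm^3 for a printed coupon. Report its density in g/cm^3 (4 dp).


rho = 254.3 / 34.54 = 7.3625 g/cm^3


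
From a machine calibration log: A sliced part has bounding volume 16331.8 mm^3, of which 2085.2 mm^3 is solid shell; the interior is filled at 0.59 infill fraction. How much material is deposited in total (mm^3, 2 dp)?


V_infill = (16331.8 - 2085.2) * 0.59 = 8405.49
V_total = 2085.2 + 8405.49 = 10490.69 mm^3


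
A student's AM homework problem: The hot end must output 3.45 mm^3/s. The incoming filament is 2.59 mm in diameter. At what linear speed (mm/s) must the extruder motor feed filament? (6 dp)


A = pi*(2.59/2)^2 = 5.268529
v = 3.45 / 5.268529 = 0.654832 mm/s


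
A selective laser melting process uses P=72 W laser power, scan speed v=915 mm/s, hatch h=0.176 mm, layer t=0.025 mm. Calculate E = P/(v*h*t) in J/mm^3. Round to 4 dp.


E = 72 / (915*0.176*0.025) = 17.8838 J/mm^3


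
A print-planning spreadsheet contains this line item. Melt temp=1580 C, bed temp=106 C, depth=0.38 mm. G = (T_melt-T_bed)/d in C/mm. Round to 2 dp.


G = (1580-106)/0.38 = 3878.95 C/mm


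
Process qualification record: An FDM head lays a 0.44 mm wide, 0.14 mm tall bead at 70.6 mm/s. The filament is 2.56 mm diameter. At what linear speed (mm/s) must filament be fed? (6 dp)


Q = 0.44 * 0.14 * 70.6 = 4.34896 mm^3/s
A_fil = pi*(2.56/2)^2 = 5.1471854 mm^2
v_feed = 4.34896 / 5.1471854 = 0.84492 mm/s


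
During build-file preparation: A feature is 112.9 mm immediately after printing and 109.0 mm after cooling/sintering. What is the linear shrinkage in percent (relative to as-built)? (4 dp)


Shrinkage = ((112.9-109.0)/112.9)*100 = 3.4544 %


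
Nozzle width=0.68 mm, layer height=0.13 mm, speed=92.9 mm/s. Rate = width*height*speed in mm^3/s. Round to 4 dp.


Rate = 0.68 * 0.13 * 92.9 = 8.2124 mm^3/s


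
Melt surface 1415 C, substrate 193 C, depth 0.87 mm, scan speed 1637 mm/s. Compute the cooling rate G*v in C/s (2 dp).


G = (1415-193)/0.87 = 1404.59770115 C/mm
CR = 1404.59770115 * 1637 = 2299326.44 C/s


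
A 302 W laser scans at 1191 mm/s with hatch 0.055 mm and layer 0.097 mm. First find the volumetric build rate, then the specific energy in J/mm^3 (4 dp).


Build rate = 1191 * 0.055 * 0.097 = 6.353985 mm^3/s
SE = 302 / 6.353985 = 47.5292 J/mm^3


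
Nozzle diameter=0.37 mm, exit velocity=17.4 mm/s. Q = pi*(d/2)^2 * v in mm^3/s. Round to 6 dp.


A = pi*(0.37/2)^2 = 0.10752101 mm^2
Q = 0.10752101 * 17.4 = 1.870866 mm^3/s


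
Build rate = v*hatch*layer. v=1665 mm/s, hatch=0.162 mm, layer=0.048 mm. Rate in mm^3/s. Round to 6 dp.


Rate = 1665 * 0.162 * 0.048 = 12.94704 mm^3/s


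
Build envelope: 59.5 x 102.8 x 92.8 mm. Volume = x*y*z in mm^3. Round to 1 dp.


V = 59.5 * 102.8 * 92.8 = 567620.5 mm^3


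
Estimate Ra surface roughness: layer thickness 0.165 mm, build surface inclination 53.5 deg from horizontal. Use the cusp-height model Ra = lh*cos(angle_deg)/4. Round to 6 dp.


Ra = 0.165 * cos(53.5) / 4 = 0.024536 mm


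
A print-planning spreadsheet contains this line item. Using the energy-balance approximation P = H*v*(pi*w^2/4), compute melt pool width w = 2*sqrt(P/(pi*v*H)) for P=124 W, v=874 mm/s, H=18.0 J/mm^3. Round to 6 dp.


w = 2*sqrt(124/(pi*874*18.0)) = 0.100178 mm


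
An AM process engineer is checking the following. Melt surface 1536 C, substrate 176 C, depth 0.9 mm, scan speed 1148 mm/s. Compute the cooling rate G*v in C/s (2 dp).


G = (1536-176)/0.9 = 1511.11111111 C/mm
CR = 1511.11111111 * 1148 = 1734755.56 C/s


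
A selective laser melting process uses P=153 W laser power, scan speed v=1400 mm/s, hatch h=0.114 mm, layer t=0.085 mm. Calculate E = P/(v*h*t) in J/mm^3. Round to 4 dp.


E = 153 / (1400*0.114*0.085) = 11.2782 J/mm^3


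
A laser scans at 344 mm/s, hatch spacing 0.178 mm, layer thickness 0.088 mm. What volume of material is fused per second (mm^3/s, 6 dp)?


Rate = 344 * 0.178 * 0.088 = 5.388416 mm^3/s


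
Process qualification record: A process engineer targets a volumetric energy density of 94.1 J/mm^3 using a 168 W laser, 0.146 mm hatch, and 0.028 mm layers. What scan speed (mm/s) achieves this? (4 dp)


v = 168 / (94.1*0.146*0.028) = 436.7257 mm/s


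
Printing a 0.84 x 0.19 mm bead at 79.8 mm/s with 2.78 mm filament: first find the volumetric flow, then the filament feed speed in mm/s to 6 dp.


Q = 0.84 * 0.19 * 79.8 = 12.73608 mm^3/s
A_fil = pi*(2.78/2)^2 = 6.06987117 mm^2
v_feed = 12.73608 / 6.06987117 = 2.098246 mm/s


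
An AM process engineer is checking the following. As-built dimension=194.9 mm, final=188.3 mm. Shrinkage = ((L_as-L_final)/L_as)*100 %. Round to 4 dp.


Shrinkage = ((194.9-188.3)/194.9)*100 = 3.3864 %


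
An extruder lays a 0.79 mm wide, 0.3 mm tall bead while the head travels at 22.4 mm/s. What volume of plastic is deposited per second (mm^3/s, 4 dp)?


Rate = 0.79 * 0.3 * 22.4 = 5.3088 mm^3/s


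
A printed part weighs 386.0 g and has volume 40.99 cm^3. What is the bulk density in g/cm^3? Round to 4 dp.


rho = 386.0 / 40.99 = 9.4169 g/cm^3


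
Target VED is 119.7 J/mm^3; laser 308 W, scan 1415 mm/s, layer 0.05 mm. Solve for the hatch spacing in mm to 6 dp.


h = 308 / (119.7*1415*0.05) = 0.036369 mm


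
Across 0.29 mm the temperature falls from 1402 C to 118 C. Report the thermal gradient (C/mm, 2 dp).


G = (1402-118)/0.29 = 4427.59 C/mm


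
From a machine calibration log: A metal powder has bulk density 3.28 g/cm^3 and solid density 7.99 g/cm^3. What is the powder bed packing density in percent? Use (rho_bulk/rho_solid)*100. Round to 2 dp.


Packing = (3.28/7.99)*100 = 41.05 %


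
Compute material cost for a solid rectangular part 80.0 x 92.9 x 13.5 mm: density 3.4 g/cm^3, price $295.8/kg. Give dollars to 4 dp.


V = 80.0 * 92.9 * 13.5 = 100332.0 mm^3 = 100.332 cm^3
Mass = 100.332 * 3.4 / 1000 = 0.3411288 kg
Cost = 0.3411288 * 295.8 = 100.9059 $


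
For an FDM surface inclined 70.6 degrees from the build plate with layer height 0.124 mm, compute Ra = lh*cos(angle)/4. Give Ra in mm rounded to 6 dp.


Ra = 0.124 * cos(70.6) / 4 = 0.010297 mm


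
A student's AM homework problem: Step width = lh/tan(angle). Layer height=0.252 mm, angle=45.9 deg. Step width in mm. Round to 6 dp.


step = 0.252 / tan(45.9) = 0.244205 mm


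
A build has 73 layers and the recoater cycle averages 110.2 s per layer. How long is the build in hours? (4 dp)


t = 73 * 110.2 / 3600 = 2.2346 hrs


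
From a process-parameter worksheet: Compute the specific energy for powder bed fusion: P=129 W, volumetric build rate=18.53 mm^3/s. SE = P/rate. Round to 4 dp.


SE = 129 / 18.53 = 6.9617 J/mm^3


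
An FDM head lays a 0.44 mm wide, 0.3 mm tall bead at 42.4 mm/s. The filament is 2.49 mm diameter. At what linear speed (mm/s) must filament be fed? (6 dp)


Q = 0.44 * 0.3 * 42.4 = 5.5968 mm^3/s
A_fil = pi*(2.49/2)^2 = 4.86954715 mm^2
v_feed = 5.5968 / 4.86954715 = 1.149347 mm/s


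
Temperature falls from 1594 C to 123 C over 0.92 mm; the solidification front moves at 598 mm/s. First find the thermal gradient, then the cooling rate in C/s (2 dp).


G = (1594-123)/0.92 = 1598.91304348 C/mm
CR = 1598.91304348 * 598 = 956150.0 C/s


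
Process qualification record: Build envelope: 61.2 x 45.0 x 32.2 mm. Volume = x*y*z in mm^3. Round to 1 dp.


V = 61.2 * 45.0 * 32.2 = 88678.8 mm^3


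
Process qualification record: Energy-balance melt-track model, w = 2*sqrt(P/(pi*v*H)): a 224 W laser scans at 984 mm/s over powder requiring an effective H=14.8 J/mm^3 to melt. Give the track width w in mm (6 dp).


w = 2*sqrt(224/(pi*984*14.8)) = 0.139943 mm


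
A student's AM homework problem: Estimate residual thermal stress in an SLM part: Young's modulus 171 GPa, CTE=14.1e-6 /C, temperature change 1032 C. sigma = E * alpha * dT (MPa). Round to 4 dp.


sigma = 171*1000 * 14.1e-6 * 1032 = 2488.2552 MPa


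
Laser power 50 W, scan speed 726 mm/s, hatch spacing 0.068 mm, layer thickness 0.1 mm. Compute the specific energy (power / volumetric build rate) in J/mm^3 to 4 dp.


Build rate = 726 * 0.068 * 0.1 = 4.9368 mm^3/s
SE = 50 / 4.9368 = 10.128 J/mm^3


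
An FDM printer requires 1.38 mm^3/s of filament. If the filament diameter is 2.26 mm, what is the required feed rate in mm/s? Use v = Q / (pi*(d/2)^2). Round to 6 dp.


A = pi*(2.26/2)^2 = 4.0115
v = 1.38 / 4.0115 = 0.344011 mm/s


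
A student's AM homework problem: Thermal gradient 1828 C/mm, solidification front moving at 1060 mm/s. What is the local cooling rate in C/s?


CR = 1828 * 1060 = 1937680 C/s


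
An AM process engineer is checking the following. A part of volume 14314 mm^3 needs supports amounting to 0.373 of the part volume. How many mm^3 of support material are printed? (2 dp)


V_support = 14314 * 0.373 = 5339.12 mm^3


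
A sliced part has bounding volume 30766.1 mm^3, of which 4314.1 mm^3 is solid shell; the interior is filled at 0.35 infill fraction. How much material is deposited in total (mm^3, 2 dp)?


V_infill = (30766.1 - 4314.1) * 0.35 = 9258.2
V_total = 4314.1 + 9258.2 = 13572.3 mm^3


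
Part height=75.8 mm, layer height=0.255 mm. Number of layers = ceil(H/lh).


Layers = ceil(75.8/0.255) = 298


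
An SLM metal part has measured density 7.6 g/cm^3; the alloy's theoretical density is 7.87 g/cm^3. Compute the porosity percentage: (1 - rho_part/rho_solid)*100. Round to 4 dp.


Porosity = (1-7.6/7.87)*100 = 3.4307 %


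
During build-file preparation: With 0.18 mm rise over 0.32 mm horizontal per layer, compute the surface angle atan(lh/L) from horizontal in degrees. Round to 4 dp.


angle = atan(0.18/0.32) = 29.3578 degrees


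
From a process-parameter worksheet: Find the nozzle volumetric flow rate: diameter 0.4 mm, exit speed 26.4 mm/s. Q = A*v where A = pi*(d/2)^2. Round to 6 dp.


A = pi*(0.4/2)^2 = 0.12566371 mm^2
Q = 0.12566371 * 26.4 = 3.317522 mm^3/s


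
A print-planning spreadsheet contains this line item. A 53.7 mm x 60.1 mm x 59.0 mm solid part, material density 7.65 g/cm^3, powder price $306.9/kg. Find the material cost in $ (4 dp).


V = 53.7 * 60.1 * 59.0 = 190414.83 mm^3 = 190.41483 cm^3
Mass = 190.41483 * 7.65 / 1000 = 1.45667345 kg
Cost = 1.45667345 * 306.9 = 447.0531 $


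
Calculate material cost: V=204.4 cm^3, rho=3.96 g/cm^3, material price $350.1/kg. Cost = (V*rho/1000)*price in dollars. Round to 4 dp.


Mass = 204.4*3.96/1000 = 0.809424 kg
Cost = 0.809424 * 350.1 = 283.3793 $


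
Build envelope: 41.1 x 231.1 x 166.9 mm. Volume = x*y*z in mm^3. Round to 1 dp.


V = 41.1 * 231.1 * 166.9 = 1585251.2 mm^3


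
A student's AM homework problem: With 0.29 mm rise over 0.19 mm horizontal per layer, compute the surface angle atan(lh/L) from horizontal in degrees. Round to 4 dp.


angle = atan(0.29/0.19) = 56.7683 degrees


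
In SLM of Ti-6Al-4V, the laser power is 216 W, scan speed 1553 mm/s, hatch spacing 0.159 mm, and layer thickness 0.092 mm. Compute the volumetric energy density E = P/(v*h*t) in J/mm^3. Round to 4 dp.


E = 216 / (1553*0.159*0.092) = 9.5082 J/mm^3
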